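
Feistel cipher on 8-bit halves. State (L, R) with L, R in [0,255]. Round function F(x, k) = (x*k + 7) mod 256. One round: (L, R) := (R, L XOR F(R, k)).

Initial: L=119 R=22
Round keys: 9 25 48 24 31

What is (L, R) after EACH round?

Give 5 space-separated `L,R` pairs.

Answer: 22,186 186,39 39,237 237,24 24,2

Derivation:
Round 1 (k=9): L=22 R=186
Round 2 (k=25): L=186 R=39
Round 3 (k=48): L=39 R=237
Round 4 (k=24): L=237 R=24
Round 5 (k=31): L=24 R=2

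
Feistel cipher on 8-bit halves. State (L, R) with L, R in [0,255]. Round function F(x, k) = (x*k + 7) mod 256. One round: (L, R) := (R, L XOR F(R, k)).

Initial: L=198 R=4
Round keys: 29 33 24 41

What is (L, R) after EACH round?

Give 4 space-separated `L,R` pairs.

Answer: 4,189 189,96 96,186 186,177

Derivation:
Round 1 (k=29): L=4 R=189
Round 2 (k=33): L=189 R=96
Round 3 (k=24): L=96 R=186
Round 4 (k=41): L=186 R=177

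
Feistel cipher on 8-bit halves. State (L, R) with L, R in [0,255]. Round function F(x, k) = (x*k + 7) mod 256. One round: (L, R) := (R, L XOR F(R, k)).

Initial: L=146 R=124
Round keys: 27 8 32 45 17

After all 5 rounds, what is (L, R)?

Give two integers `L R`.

Answer: 238 59

Derivation:
Round 1 (k=27): L=124 R=137
Round 2 (k=8): L=137 R=51
Round 3 (k=32): L=51 R=238
Round 4 (k=45): L=238 R=238
Round 5 (k=17): L=238 R=59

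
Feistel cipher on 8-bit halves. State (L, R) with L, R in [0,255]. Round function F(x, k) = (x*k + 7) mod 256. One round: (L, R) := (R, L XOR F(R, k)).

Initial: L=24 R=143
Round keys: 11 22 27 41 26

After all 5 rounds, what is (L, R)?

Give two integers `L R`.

Answer: 18 184

Derivation:
Round 1 (k=11): L=143 R=52
Round 2 (k=22): L=52 R=240
Round 3 (k=27): L=240 R=99
Round 4 (k=41): L=99 R=18
Round 5 (k=26): L=18 R=184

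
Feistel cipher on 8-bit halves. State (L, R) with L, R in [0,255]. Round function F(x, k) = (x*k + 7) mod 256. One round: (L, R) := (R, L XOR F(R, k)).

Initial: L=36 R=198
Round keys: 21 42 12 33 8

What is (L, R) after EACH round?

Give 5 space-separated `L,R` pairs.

Round 1 (k=21): L=198 R=97
Round 2 (k=42): L=97 R=55
Round 3 (k=12): L=55 R=250
Round 4 (k=33): L=250 R=118
Round 5 (k=8): L=118 R=77

Answer: 198,97 97,55 55,250 250,118 118,77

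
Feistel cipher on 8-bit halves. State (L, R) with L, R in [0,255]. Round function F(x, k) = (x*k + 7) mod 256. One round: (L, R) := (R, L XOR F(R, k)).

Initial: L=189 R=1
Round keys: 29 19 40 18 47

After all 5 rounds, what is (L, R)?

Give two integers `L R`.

Round 1 (k=29): L=1 R=153
Round 2 (k=19): L=153 R=99
Round 3 (k=40): L=99 R=230
Round 4 (k=18): L=230 R=80
Round 5 (k=47): L=80 R=81

Answer: 80 81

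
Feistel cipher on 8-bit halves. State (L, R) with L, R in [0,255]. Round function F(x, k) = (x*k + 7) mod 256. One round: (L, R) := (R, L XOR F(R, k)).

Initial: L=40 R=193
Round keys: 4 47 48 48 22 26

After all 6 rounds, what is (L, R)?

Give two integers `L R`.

Answer: 7 207

Derivation:
Round 1 (k=4): L=193 R=35
Round 2 (k=47): L=35 R=181
Round 3 (k=48): L=181 R=212
Round 4 (k=48): L=212 R=114
Round 5 (k=22): L=114 R=7
Round 6 (k=26): L=7 R=207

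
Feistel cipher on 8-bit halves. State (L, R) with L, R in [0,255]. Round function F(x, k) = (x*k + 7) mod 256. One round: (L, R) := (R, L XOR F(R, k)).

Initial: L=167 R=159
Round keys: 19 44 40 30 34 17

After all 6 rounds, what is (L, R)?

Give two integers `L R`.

Round 1 (k=19): L=159 R=115
Round 2 (k=44): L=115 R=84
Round 3 (k=40): L=84 R=84
Round 4 (k=30): L=84 R=139
Round 5 (k=34): L=139 R=41
Round 6 (k=17): L=41 R=75

Answer: 41 75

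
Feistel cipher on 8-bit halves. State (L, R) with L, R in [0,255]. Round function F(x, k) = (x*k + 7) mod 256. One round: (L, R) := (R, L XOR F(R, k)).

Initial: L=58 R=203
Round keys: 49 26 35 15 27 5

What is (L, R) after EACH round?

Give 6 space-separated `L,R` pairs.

Round 1 (k=49): L=203 R=216
Round 2 (k=26): L=216 R=60
Round 3 (k=35): L=60 R=227
Round 4 (k=15): L=227 R=104
Round 5 (k=27): L=104 R=28
Round 6 (k=5): L=28 R=251

Answer: 203,216 216,60 60,227 227,104 104,28 28,251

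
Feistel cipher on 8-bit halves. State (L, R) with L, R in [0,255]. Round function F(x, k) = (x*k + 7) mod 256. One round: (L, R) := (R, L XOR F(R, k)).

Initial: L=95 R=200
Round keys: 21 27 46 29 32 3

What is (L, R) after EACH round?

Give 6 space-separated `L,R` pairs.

Round 1 (k=21): L=200 R=48
Round 2 (k=27): L=48 R=223
Round 3 (k=46): L=223 R=41
Round 4 (k=29): L=41 R=115
Round 5 (k=32): L=115 R=78
Round 6 (k=3): L=78 R=130

Answer: 200,48 48,223 223,41 41,115 115,78 78,130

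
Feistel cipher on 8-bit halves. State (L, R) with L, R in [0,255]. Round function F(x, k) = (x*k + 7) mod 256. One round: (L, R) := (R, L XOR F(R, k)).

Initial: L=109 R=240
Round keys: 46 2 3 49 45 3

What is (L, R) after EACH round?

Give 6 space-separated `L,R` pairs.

Answer: 240,74 74,107 107,2 2,2 2,99 99,50

Derivation:
Round 1 (k=46): L=240 R=74
Round 2 (k=2): L=74 R=107
Round 3 (k=3): L=107 R=2
Round 4 (k=49): L=2 R=2
Round 5 (k=45): L=2 R=99
Round 6 (k=3): L=99 R=50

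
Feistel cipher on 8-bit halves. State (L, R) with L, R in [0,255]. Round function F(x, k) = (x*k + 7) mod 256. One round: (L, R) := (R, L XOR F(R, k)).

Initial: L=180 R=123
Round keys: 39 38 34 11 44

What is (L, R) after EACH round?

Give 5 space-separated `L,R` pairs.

Round 1 (k=39): L=123 R=112
Round 2 (k=38): L=112 R=220
Round 3 (k=34): L=220 R=79
Round 4 (k=11): L=79 R=176
Round 5 (k=44): L=176 R=8

Answer: 123,112 112,220 220,79 79,176 176,8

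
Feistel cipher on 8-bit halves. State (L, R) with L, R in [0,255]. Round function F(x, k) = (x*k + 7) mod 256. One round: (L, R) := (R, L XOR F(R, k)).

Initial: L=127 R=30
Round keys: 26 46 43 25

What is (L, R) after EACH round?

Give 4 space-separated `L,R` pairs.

Round 1 (k=26): L=30 R=108
Round 2 (k=46): L=108 R=113
Round 3 (k=43): L=113 R=110
Round 4 (k=25): L=110 R=180

Answer: 30,108 108,113 113,110 110,180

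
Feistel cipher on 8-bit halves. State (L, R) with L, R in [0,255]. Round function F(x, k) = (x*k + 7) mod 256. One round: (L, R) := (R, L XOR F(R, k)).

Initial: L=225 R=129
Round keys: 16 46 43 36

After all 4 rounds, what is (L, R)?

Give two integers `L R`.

Answer: 179 137

Derivation:
Round 1 (k=16): L=129 R=246
Round 2 (k=46): L=246 R=186
Round 3 (k=43): L=186 R=179
Round 4 (k=36): L=179 R=137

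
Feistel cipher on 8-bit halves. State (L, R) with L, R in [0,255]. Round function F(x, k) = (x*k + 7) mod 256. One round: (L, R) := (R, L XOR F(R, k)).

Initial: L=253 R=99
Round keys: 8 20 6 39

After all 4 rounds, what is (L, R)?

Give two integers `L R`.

Answer: 45 46

Derivation:
Round 1 (k=8): L=99 R=226
Round 2 (k=20): L=226 R=204
Round 3 (k=6): L=204 R=45
Round 4 (k=39): L=45 R=46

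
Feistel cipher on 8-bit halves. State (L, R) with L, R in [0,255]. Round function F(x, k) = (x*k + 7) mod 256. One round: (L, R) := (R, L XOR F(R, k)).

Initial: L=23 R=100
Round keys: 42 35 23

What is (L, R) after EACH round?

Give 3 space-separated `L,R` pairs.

Answer: 100,120 120,11 11,124

Derivation:
Round 1 (k=42): L=100 R=120
Round 2 (k=35): L=120 R=11
Round 3 (k=23): L=11 R=124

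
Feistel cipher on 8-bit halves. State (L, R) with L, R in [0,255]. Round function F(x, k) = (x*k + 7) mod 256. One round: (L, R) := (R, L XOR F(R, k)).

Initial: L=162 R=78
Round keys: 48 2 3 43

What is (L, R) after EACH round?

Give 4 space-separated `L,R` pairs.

Round 1 (k=48): L=78 R=5
Round 2 (k=2): L=5 R=95
Round 3 (k=3): L=95 R=33
Round 4 (k=43): L=33 R=205

Answer: 78,5 5,95 95,33 33,205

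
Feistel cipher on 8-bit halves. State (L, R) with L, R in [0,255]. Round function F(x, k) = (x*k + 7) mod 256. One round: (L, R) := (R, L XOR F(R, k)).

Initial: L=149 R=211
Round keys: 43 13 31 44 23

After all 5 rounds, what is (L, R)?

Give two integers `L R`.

Answer: 80 126

Derivation:
Round 1 (k=43): L=211 R=237
Round 2 (k=13): L=237 R=195
Round 3 (k=31): L=195 R=73
Round 4 (k=44): L=73 R=80
Round 5 (k=23): L=80 R=126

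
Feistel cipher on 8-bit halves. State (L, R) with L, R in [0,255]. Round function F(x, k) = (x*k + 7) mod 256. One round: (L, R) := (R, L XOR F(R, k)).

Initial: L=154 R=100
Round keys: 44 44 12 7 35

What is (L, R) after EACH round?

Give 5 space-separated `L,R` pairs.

Answer: 100,173 173,167 167,118 118,230 230,15

Derivation:
Round 1 (k=44): L=100 R=173
Round 2 (k=44): L=173 R=167
Round 3 (k=12): L=167 R=118
Round 4 (k=7): L=118 R=230
Round 5 (k=35): L=230 R=15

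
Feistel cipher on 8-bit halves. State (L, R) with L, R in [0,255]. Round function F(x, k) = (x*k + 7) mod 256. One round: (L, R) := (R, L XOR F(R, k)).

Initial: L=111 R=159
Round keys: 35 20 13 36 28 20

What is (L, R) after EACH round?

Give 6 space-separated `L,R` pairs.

Answer: 159,171 171,252 252,120 120,27 27,131 131,88

Derivation:
Round 1 (k=35): L=159 R=171
Round 2 (k=20): L=171 R=252
Round 3 (k=13): L=252 R=120
Round 4 (k=36): L=120 R=27
Round 5 (k=28): L=27 R=131
Round 6 (k=20): L=131 R=88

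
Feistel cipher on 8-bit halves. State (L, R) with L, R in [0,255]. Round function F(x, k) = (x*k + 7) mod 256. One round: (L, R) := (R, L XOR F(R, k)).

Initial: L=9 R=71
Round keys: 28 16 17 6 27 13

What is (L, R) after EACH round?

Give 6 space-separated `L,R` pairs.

Round 1 (k=28): L=71 R=194
Round 2 (k=16): L=194 R=96
Round 3 (k=17): L=96 R=165
Round 4 (k=6): L=165 R=133
Round 5 (k=27): L=133 R=171
Round 6 (k=13): L=171 R=51

Answer: 71,194 194,96 96,165 165,133 133,171 171,51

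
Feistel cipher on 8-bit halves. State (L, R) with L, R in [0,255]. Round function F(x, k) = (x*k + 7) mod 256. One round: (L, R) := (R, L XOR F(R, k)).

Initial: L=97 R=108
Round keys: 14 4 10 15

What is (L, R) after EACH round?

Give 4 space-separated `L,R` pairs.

Answer: 108,142 142,83 83,203 203,191

Derivation:
Round 1 (k=14): L=108 R=142
Round 2 (k=4): L=142 R=83
Round 3 (k=10): L=83 R=203
Round 4 (k=15): L=203 R=191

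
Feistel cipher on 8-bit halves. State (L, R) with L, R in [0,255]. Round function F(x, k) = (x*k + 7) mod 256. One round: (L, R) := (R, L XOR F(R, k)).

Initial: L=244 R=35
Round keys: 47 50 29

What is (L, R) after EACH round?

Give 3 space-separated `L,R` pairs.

Answer: 35,128 128,36 36,155

Derivation:
Round 1 (k=47): L=35 R=128
Round 2 (k=50): L=128 R=36
Round 3 (k=29): L=36 R=155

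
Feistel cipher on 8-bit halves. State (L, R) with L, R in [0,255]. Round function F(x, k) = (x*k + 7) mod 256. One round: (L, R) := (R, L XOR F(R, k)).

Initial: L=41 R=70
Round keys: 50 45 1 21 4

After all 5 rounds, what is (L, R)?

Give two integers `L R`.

Answer: 236 75

Derivation:
Round 1 (k=50): L=70 R=154
Round 2 (k=45): L=154 R=95
Round 3 (k=1): L=95 R=252
Round 4 (k=21): L=252 R=236
Round 5 (k=4): L=236 R=75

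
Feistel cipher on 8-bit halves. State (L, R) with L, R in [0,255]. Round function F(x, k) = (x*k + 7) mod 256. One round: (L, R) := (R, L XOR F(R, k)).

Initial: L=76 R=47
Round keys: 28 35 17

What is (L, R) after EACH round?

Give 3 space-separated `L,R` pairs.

Round 1 (k=28): L=47 R=103
Round 2 (k=35): L=103 R=51
Round 3 (k=17): L=51 R=13

Answer: 47,103 103,51 51,13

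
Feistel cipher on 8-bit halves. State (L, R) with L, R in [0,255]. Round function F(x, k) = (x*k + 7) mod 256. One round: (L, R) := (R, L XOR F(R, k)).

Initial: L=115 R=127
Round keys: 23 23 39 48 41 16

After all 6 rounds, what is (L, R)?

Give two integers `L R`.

Round 1 (k=23): L=127 R=3
Round 2 (k=23): L=3 R=51
Round 3 (k=39): L=51 R=207
Round 4 (k=48): L=207 R=228
Round 5 (k=41): L=228 R=68
Round 6 (k=16): L=68 R=163

Answer: 68 163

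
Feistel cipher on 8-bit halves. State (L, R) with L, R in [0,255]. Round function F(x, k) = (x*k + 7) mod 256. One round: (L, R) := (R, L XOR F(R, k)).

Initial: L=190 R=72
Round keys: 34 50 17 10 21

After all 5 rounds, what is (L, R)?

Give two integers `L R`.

Answer: 48 134

Derivation:
Round 1 (k=34): L=72 R=41
Round 2 (k=50): L=41 R=65
Round 3 (k=17): L=65 R=113
Round 4 (k=10): L=113 R=48
Round 5 (k=21): L=48 R=134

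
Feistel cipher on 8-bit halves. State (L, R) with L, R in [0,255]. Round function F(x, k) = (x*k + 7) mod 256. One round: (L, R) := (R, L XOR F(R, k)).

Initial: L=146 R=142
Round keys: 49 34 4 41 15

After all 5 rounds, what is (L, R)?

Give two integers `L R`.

Round 1 (k=49): L=142 R=167
Round 2 (k=34): L=167 R=187
Round 3 (k=4): L=187 R=84
Round 4 (k=41): L=84 R=192
Round 5 (k=15): L=192 R=19

Answer: 192 19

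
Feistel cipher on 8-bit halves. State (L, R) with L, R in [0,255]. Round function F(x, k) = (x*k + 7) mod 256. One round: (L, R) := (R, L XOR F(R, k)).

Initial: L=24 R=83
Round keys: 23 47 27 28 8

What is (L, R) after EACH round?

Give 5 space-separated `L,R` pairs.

Round 1 (k=23): L=83 R=100
Round 2 (k=47): L=100 R=48
Round 3 (k=27): L=48 R=115
Round 4 (k=28): L=115 R=171
Round 5 (k=8): L=171 R=44

Answer: 83,100 100,48 48,115 115,171 171,44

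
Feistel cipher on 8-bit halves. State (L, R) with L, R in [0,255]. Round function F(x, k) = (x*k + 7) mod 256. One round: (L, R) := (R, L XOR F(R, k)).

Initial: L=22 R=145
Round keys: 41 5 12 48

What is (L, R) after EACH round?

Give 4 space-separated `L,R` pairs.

Answer: 145,86 86,36 36,225 225,19

Derivation:
Round 1 (k=41): L=145 R=86
Round 2 (k=5): L=86 R=36
Round 3 (k=12): L=36 R=225
Round 4 (k=48): L=225 R=19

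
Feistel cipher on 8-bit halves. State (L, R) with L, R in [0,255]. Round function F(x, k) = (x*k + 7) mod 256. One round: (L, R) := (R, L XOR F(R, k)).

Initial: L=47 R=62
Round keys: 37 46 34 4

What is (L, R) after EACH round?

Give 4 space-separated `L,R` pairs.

Round 1 (k=37): L=62 R=210
Round 2 (k=46): L=210 R=253
Round 3 (k=34): L=253 R=115
Round 4 (k=4): L=115 R=46

Answer: 62,210 210,253 253,115 115,46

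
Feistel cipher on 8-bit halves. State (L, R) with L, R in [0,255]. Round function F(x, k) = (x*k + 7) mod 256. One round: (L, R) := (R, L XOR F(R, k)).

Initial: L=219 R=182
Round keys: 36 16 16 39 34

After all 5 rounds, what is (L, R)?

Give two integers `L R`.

Round 1 (k=36): L=182 R=68
Round 2 (k=16): L=68 R=241
Round 3 (k=16): L=241 R=83
Round 4 (k=39): L=83 R=93
Round 5 (k=34): L=93 R=50

Answer: 93 50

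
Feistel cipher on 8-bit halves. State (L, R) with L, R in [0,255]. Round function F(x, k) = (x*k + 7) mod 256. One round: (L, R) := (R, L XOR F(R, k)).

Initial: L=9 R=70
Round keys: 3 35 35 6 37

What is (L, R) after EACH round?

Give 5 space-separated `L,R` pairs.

Round 1 (k=3): L=70 R=208
Round 2 (k=35): L=208 R=49
Round 3 (k=35): L=49 R=106
Round 4 (k=6): L=106 R=178
Round 5 (k=37): L=178 R=171

Answer: 70,208 208,49 49,106 106,178 178,171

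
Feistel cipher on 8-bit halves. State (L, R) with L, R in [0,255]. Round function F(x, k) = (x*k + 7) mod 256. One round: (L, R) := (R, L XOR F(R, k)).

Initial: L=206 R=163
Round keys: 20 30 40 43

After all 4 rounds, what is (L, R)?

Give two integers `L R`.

Round 1 (k=20): L=163 R=13
Round 2 (k=30): L=13 R=46
Round 3 (k=40): L=46 R=58
Round 4 (k=43): L=58 R=235

Answer: 58 235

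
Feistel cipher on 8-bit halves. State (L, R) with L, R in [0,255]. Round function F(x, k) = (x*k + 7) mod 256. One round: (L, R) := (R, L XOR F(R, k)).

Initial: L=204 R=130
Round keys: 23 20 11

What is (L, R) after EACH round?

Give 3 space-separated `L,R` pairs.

Round 1 (k=23): L=130 R=121
Round 2 (k=20): L=121 R=249
Round 3 (k=11): L=249 R=195

Answer: 130,121 121,249 249,195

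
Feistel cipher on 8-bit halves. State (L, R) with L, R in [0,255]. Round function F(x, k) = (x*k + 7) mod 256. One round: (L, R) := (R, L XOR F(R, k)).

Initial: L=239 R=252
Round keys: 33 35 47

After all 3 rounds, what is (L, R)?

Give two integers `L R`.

Round 1 (k=33): L=252 R=108
Round 2 (k=35): L=108 R=55
Round 3 (k=47): L=55 R=76

Answer: 55 76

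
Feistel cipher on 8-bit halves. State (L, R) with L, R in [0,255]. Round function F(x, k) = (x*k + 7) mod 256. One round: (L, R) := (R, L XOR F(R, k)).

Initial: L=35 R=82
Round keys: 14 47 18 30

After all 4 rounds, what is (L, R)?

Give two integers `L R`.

Round 1 (k=14): L=82 R=160
Round 2 (k=47): L=160 R=53
Round 3 (k=18): L=53 R=97
Round 4 (k=30): L=97 R=80

Answer: 97 80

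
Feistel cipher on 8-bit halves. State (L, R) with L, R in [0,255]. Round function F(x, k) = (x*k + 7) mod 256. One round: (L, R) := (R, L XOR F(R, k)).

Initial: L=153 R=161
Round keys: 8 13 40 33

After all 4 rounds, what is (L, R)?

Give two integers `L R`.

Answer: 49 92

Derivation:
Round 1 (k=8): L=161 R=150
Round 2 (k=13): L=150 R=4
Round 3 (k=40): L=4 R=49
Round 4 (k=33): L=49 R=92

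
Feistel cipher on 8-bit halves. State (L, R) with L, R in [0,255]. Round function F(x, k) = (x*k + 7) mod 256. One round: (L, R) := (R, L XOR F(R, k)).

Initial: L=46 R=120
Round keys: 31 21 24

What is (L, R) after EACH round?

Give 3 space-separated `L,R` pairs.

Answer: 120,161 161,68 68,198

Derivation:
Round 1 (k=31): L=120 R=161
Round 2 (k=21): L=161 R=68
Round 3 (k=24): L=68 R=198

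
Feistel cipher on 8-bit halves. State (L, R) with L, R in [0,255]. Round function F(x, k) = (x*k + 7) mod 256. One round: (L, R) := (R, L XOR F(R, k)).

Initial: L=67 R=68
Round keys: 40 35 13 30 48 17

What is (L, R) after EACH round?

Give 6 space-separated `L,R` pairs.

Answer: 68,228 228,119 119,246 246,172 172,177 177,100

Derivation:
Round 1 (k=40): L=68 R=228
Round 2 (k=35): L=228 R=119
Round 3 (k=13): L=119 R=246
Round 4 (k=30): L=246 R=172
Round 5 (k=48): L=172 R=177
Round 6 (k=17): L=177 R=100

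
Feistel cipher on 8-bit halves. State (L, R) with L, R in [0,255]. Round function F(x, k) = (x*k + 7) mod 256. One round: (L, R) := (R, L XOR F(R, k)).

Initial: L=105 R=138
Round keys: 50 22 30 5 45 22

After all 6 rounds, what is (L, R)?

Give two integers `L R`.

Round 1 (k=50): L=138 R=146
Round 2 (k=22): L=146 R=25
Round 3 (k=30): L=25 R=103
Round 4 (k=5): L=103 R=19
Round 5 (k=45): L=19 R=57
Round 6 (k=22): L=57 R=254

Answer: 57 254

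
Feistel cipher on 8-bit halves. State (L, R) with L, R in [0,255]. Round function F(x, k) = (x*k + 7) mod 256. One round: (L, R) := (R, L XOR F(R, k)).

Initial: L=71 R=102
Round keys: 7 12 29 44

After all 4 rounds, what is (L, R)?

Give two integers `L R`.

Round 1 (k=7): L=102 R=150
Round 2 (k=12): L=150 R=105
Round 3 (k=29): L=105 R=122
Round 4 (k=44): L=122 R=150

Answer: 122 150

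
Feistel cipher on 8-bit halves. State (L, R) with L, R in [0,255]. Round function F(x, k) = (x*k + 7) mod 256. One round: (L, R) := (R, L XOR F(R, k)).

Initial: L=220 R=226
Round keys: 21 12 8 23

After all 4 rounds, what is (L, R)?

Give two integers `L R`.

Answer: 66 180

Derivation:
Round 1 (k=21): L=226 R=77
Round 2 (k=12): L=77 R=65
Round 3 (k=8): L=65 R=66
Round 4 (k=23): L=66 R=180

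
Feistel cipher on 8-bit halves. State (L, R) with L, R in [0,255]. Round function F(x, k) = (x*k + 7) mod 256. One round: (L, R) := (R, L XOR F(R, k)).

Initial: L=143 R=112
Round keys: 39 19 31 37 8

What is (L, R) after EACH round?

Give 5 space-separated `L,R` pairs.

Answer: 112,152 152,63 63,48 48,200 200,119

Derivation:
Round 1 (k=39): L=112 R=152
Round 2 (k=19): L=152 R=63
Round 3 (k=31): L=63 R=48
Round 4 (k=37): L=48 R=200
Round 5 (k=8): L=200 R=119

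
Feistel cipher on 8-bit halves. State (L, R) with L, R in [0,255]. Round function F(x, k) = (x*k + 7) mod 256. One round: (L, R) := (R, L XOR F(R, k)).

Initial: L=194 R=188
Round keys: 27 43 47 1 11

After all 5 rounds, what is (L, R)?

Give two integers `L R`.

Round 1 (k=27): L=188 R=25
Round 2 (k=43): L=25 R=134
Round 3 (k=47): L=134 R=184
Round 4 (k=1): L=184 R=57
Round 5 (k=11): L=57 R=194

Answer: 57 194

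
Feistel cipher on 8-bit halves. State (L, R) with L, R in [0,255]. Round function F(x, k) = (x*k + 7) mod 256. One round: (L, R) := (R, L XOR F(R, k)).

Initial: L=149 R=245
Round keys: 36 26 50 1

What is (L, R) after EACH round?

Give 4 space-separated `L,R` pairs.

Round 1 (k=36): L=245 R=238
Round 2 (k=26): L=238 R=198
Round 3 (k=50): L=198 R=93
Round 4 (k=1): L=93 R=162

Answer: 245,238 238,198 198,93 93,162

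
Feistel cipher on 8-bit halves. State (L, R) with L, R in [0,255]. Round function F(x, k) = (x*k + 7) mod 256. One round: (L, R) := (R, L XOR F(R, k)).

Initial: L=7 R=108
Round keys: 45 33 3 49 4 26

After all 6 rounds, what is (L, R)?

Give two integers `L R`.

Answer: 223 117

Derivation:
Round 1 (k=45): L=108 R=4
Round 2 (k=33): L=4 R=231
Round 3 (k=3): L=231 R=184
Round 4 (k=49): L=184 R=216
Round 5 (k=4): L=216 R=223
Round 6 (k=26): L=223 R=117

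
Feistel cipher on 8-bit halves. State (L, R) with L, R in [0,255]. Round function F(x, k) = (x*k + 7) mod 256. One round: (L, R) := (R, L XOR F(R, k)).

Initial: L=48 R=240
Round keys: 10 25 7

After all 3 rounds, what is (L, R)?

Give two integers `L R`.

Answer: 118 22

Derivation:
Round 1 (k=10): L=240 R=87
Round 2 (k=25): L=87 R=118
Round 3 (k=7): L=118 R=22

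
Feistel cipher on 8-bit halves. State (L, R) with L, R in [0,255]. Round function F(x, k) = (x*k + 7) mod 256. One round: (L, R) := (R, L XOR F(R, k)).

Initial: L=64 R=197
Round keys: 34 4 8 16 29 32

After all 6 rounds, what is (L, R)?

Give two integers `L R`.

Round 1 (k=34): L=197 R=113
Round 2 (k=4): L=113 R=14
Round 3 (k=8): L=14 R=6
Round 4 (k=16): L=6 R=105
Round 5 (k=29): L=105 R=234
Round 6 (k=32): L=234 R=46

Answer: 234 46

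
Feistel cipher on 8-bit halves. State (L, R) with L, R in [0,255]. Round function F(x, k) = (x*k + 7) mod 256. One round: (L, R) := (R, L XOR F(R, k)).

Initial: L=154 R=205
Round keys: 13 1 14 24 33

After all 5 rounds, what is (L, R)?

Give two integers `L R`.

Round 1 (k=13): L=205 R=234
Round 2 (k=1): L=234 R=60
Round 3 (k=14): L=60 R=165
Round 4 (k=24): L=165 R=67
Round 5 (k=33): L=67 R=15

Answer: 67 15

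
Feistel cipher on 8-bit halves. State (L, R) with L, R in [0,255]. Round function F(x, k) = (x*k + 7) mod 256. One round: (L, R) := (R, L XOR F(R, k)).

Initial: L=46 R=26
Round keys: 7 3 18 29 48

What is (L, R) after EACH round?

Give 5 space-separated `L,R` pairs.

Answer: 26,147 147,218 218,200 200,117 117,63

Derivation:
Round 1 (k=7): L=26 R=147
Round 2 (k=3): L=147 R=218
Round 3 (k=18): L=218 R=200
Round 4 (k=29): L=200 R=117
Round 5 (k=48): L=117 R=63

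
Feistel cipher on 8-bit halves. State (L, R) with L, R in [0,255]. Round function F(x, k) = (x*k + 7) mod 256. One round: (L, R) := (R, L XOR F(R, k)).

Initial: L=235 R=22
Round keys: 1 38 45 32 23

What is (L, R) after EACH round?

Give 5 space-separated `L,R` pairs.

Round 1 (k=1): L=22 R=246
Round 2 (k=38): L=246 R=157
Round 3 (k=45): L=157 R=86
Round 4 (k=32): L=86 R=90
Round 5 (k=23): L=90 R=75

Answer: 22,246 246,157 157,86 86,90 90,75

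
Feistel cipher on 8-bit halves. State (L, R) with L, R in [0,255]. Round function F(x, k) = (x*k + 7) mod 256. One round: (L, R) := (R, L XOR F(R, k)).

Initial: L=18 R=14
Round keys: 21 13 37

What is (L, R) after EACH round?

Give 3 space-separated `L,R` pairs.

Round 1 (k=21): L=14 R=63
Round 2 (k=13): L=63 R=52
Round 3 (k=37): L=52 R=180

Answer: 14,63 63,52 52,180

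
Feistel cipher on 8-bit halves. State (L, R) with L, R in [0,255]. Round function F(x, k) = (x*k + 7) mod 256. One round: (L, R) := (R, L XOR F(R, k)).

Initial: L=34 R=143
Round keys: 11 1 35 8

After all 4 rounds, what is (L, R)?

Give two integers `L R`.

Round 1 (k=11): L=143 R=14
Round 2 (k=1): L=14 R=154
Round 3 (k=35): L=154 R=27
Round 4 (k=8): L=27 R=69

Answer: 27 69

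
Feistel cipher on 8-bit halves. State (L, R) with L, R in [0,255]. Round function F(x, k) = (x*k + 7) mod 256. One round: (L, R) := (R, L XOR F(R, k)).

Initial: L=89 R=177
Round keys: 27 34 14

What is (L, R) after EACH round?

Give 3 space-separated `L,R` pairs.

Answer: 177,235 235,140 140,68

Derivation:
Round 1 (k=27): L=177 R=235
Round 2 (k=34): L=235 R=140
Round 3 (k=14): L=140 R=68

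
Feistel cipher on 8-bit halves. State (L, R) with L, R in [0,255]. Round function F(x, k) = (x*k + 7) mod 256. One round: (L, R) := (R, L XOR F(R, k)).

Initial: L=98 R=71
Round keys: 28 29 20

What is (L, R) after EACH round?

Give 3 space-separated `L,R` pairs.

Round 1 (k=28): L=71 R=169
Round 2 (k=29): L=169 R=107
Round 3 (k=20): L=107 R=202

Answer: 71,169 169,107 107,202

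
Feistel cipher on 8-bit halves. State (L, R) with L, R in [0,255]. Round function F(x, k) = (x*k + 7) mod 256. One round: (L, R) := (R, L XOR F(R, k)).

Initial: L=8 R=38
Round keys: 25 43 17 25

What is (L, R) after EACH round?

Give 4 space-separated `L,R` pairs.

Round 1 (k=25): L=38 R=181
Round 2 (k=43): L=181 R=72
Round 3 (k=17): L=72 R=122
Round 4 (k=25): L=122 R=185

Answer: 38,181 181,72 72,122 122,185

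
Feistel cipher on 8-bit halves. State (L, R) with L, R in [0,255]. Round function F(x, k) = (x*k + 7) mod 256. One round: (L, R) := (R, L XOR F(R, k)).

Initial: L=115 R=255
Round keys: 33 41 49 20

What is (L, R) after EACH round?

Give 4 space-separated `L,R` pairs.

Answer: 255,149 149,27 27,167 167,8

Derivation:
Round 1 (k=33): L=255 R=149
Round 2 (k=41): L=149 R=27
Round 3 (k=49): L=27 R=167
Round 4 (k=20): L=167 R=8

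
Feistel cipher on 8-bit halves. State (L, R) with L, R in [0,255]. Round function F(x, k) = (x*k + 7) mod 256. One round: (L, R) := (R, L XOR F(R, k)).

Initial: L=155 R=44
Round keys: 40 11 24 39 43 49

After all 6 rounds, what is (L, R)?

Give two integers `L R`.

Answer: 131 193

Derivation:
Round 1 (k=40): L=44 R=124
Round 2 (k=11): L=124 R=119
Round 3 (k=24): L=119 R=83
Round 4 (k=39): L=83 R=219
Round 5 (k=43): L=219 R=131
Round 6 (k=49): L=131 R=193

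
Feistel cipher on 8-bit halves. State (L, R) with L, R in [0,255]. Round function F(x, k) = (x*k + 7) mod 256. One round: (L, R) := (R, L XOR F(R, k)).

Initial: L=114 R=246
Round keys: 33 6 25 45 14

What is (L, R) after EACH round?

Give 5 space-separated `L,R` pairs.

Round 1 (k=33): L=246 R=207
Round 2 (k=6): L=207 R=23
Round 3 (k=25): L=23 R=137
Round 4 (k=45): L=137 R=11
Round 5 (k=14): L=11 R=40

Answer: 246,207 207,23 23,137 137,11 11,40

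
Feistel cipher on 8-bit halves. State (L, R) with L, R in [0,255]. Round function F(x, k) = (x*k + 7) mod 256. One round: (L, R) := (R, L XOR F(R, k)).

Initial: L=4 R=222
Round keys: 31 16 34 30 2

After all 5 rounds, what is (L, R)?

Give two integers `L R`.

Round 1 (k=31): L=222 R=237
Round 2 (k=16): L=237 R=9
Round 3 (k=34): L=9 R=212
Round 4 (k=30): L=212 R=214
Round 5 (k=2): L=214 R=103

Answer: 214 103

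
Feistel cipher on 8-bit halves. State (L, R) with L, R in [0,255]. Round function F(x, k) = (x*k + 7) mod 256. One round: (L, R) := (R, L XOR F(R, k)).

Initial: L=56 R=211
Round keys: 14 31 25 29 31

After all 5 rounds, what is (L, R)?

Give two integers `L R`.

Round 1 (k=14): L=211 R=169
Round 2 (k=31): L=169 R=173
Round 3 (k=25): L=173 R=69
Round 4 (k=29): L=69 R=117
Round 5 (k=31): L=117 R=119

Answer: 117 119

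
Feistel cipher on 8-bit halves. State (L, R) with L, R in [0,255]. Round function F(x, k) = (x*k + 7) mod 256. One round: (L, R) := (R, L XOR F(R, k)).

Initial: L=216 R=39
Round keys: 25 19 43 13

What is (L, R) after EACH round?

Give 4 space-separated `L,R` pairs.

Round 1 (k=25): L=39 R=14
Round 2 (k=19): L=14 R=54
Round 3 (k=43): L=54 R=23
Round 4 (k=13): L=23 R=4

Answer: 39,14 14,54 54,23 23,4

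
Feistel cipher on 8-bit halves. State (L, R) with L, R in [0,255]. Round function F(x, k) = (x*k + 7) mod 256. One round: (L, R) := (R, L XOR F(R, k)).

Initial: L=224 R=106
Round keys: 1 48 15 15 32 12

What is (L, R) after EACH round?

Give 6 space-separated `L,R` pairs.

Answer: 106,145 145,93 93,235 235,145 145,204 204,6

Derivation:
Round 1 (k=1): L=106 R=145
Round 2 (k=48): L=145 R=93
Round 3 (k=15): L=93 R=235
Round 4 (k=15): L=235 R=145
Round 5 (k=32): L=145 R=204
Round 6 (k=12): L=204 R=6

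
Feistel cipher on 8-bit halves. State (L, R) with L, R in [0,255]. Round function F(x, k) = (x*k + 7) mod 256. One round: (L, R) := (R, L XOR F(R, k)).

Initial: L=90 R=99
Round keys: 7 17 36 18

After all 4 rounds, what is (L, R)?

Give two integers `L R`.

Round 1 (k=7): L=99 R=230
Round 2 (k=17): L=230 R=46
Round 3 (k=36): L=46 R=153
Round 4 (k=18): L=153 R=231

Answer: 153 231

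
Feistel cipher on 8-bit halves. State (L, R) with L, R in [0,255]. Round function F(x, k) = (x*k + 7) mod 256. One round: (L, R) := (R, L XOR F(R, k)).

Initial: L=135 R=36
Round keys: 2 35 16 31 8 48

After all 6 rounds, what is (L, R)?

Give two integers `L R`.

Answer: 224 20

Derivation:
Round 1 (k=2): L=36 R=200
Round 2 (k=35): L=200 R=123
Round 3 (k=16): L=123 R=127
Round 4 (k=31): L=127 R=19
Round 5 (k=8): L=19 R=224
Round 6 (k=48): L=224 R=20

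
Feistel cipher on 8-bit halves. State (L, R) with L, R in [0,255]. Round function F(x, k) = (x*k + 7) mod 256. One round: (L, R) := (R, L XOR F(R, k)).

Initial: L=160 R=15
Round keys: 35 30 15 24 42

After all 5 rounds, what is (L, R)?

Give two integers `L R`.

Round 1 (k=35): L=15 R=180
Round 2 (k=30): L=180 R=16
Round 3 (k=15): L=16 R=67
Round 4 (k=24): L=67 R=95
Round 5 (k=42): L=95 R=222

Answer: 95 222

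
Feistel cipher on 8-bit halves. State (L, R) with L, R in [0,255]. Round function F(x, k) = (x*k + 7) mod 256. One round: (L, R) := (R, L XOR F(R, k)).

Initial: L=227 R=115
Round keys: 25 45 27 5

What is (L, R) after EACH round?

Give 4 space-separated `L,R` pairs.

Answer: 115,161 161,39 39,133 133,135

Derivation:
Round 1 (k=25): L=115 R=161
Round 2 (k=45): L=161 R=39
Round 3 (k=27): L=39 R=133
Round 4 (k=5): L=133 R=135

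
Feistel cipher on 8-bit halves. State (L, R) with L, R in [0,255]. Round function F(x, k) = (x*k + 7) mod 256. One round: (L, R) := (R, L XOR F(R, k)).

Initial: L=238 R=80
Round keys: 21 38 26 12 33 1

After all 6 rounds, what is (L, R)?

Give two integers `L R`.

Answer: 145 178

Derivation:
Round 1 (k=21): L=80 R=121
Round 2 (k=38): L=121 R=173
Round 3 (k=26): L=173 R=224
Round 4 (k=12): L=224 R=42
Round 5 (k=33): L=42 R=145
Round 6 (k=1): L=145 R=178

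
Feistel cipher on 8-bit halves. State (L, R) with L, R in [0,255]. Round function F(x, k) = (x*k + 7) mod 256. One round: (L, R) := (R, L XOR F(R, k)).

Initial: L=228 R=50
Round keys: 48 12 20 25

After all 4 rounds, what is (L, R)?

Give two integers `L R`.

Round 1 (k=48): L=50 R=131
Round 2 (k=12): L=131 R=25
Round 3 (k=20): L=25 R=120
Round 4 (k=25): L=120 R=166

Answer: 120 166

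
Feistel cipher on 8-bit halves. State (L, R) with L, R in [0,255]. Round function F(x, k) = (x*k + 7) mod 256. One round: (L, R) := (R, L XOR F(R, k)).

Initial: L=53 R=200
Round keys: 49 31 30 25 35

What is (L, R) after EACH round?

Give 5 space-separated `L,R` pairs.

Round 1 (k=49): L=200 R=122
Round 2 (k=31): L=122 R=5
Round 3 (k=30): L=5 R=231
Round 4 (k=25): L=231 R=147
Round 5 (k=35): L=147 R=199

Answer: 200,122 122,5 5,231 231,147 147,199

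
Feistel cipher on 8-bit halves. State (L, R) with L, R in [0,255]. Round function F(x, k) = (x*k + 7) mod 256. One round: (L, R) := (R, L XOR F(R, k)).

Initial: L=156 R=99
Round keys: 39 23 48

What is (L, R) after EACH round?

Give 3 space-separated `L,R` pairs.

Round 1 (k=39): L=99 R=128
Round 2 (k=23): L=128 R=228
Round 3 (k=48): L=228 R=71

Answer: 99,128 128,228 228,71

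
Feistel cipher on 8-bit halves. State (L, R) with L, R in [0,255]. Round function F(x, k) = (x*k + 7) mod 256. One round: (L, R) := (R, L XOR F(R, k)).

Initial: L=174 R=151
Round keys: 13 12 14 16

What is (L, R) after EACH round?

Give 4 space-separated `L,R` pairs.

Answer: 151,28 28,192 192,155 155,119

Derivation:
Round 1 (k=13): L=151 R=28
Round 2 (k=12): L=28 R=192
Round 3 (k=14): L=192 R=155
Round 4 (k=16): L=155 R=119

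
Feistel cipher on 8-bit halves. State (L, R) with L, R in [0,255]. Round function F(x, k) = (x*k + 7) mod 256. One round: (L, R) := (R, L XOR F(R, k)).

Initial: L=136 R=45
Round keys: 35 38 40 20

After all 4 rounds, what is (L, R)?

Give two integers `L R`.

Round 1 (k=35): L=45 R=166
Round 2 (k=38): L=166 R=134
Round 3 (k=40): L=134 R=81
Round 4 (k=20): L=81 R=221

Answer: 81 221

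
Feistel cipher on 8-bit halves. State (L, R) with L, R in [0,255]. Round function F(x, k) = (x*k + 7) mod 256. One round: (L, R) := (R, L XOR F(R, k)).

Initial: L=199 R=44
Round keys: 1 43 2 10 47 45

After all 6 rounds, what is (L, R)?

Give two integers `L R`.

Answer: 152 33

Derivation:
Round 1 (k=1): L=44 R=244
Round 2 (k=43): L=244 R=47
Round 3 (k=2): L=47 R=145
Round 4 (k=10): L=145 R=158
Round 5 (k=47): L=158 R=152
Round 6 (k=45): L=152 R=33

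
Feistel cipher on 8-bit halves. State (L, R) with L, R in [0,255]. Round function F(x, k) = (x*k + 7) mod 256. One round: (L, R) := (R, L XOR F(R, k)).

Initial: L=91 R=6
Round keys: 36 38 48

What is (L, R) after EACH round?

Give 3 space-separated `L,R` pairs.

Round 1 (k=36): L=6 R=132
Round 2 (k=38): L=132 R=153
Round 3 (k=48): L=153 R=51

Answer: 6,132 132,153 153,51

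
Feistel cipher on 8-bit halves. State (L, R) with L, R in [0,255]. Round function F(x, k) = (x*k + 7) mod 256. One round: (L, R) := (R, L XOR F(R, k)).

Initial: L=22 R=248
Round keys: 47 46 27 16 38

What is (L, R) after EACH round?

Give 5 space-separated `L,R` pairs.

Round 1 (k=47): L=248 R=153
Round 2 (k=46): L=153 R=125
Round 3 (k=27): L=125 R=175
Round 4 (k=16): L=175 R=138
Round 5 (k=38): L=138 R=44

Answer: 248,153 153,125 125,175 175,138 138,44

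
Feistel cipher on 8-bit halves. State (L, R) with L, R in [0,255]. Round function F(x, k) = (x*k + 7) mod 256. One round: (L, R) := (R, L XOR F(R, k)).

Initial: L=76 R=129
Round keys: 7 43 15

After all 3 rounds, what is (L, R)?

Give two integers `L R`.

Answer: 28 105

Derivation:
Round 1 (k=7): L=129 R=194
Round 2 (k=43): L=194 R=28
Round 3 (k=15): L=28 R=105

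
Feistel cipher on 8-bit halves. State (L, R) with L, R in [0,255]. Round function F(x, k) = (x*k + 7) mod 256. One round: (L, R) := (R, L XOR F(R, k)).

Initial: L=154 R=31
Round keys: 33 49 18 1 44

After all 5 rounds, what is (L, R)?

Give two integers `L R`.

Round 1 (k=33): L=31 R=156
Round 2 (k=49): L=156 R=252
Round 3 (k=18): L=252 R=35
Round 4 (k=1): L=35 R=214
Round 5 (k=44): L=214 R=236

Answer: 214 236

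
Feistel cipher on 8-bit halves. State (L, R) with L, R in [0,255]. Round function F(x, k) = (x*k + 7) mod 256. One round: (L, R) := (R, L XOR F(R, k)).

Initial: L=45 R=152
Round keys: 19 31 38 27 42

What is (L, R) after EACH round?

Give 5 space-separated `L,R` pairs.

Answer: 152,98 98,125 125,247 247,105 105,182

Derivation:
Round 1 (k=19): L=152 R=98
Round 2 (k=31): L=98 R=125
Round 3 (k=38): L=125 R=247
Round 4 (k=27): L=247 R=105
Round 5 (k=42): L=105 R=182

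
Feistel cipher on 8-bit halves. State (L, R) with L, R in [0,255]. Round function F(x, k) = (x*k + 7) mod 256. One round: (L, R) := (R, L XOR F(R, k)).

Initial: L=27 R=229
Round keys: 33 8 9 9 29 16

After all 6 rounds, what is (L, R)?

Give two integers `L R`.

Round 1 (k=33): L=229 R=151
Round 2 (k=8): L=151 R=90
Round 3 (k=9): L=90 R=166
Round 4 (k=9): L=166 R=135
Round 5 (k=29): L=135 R=244
Round 6 (k=16): L=244 R=192

Answer: 244 192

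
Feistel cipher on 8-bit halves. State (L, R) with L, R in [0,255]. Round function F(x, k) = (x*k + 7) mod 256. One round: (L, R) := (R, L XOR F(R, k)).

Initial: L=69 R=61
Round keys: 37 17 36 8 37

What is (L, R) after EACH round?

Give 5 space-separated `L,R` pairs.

Answer: 61,157 157,73 73,214 214,254 254,107

Derivation:
Round 1 (k=37): L=61 R=157
Round 2 (k=17): L=157 R=73
Round 3 (k=36): L=73 R=214
Round 4 (k=8): L=214 R=254
Round 5 (k=37): L=254 R=107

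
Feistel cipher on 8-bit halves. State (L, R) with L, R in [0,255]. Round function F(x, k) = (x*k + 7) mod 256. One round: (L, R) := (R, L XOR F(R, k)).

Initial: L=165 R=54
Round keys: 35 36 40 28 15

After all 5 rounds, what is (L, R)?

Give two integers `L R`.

Round 1 (k=35): L=54 R=204
Round 2 (k=36): L=204 R=129
Round 3 (k=40): L=129 R=227
Round 4 (k=28): L=227 R=90
Round 5 (k=15): L=90 R=174

Answer: 90 174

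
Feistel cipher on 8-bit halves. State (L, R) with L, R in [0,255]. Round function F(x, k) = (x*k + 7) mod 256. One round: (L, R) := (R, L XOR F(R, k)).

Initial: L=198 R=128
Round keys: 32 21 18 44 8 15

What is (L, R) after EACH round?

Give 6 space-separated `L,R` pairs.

Answer: 128,193 193,92 92,190 190,243 243,33 33,5

Derivation:
Round 1 (k=32): L=128 R=193
Round 2 (k=21): L=193 R=92
Round 3 (k=18): L=92 R=190
Round 4 (k=44): L=190 R=243
Round 5 (k=8): L=243 R=33
Round 6 (k=15): L=33 R=5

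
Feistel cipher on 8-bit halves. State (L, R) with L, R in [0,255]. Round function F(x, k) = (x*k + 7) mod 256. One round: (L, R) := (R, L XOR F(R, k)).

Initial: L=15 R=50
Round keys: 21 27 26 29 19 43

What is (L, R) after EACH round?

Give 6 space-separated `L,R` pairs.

Round 1 (k=21): L=50 R=46
Round 2 (k=27): L=46 R=211
Round 3 (k=26): L=211 R=91
Round 4 (k=29): L=91 R=133
Round 5 (k=19): L=133 R=189
Round 6 (k=43): L=189 R=67

Answer: 50,46 46,211 211,91 91,133 133,189 189,67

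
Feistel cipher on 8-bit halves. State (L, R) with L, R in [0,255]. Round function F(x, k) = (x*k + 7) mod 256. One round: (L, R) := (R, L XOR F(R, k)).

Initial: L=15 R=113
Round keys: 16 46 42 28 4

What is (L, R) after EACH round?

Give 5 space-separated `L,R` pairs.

Round 1 (k=16): L=113 R=24
Round 2 (k=46): L=24 R=38
Round 3 (k=42): L=38 R=91
Round 4 (k=28): L=91 R=221
Round 5 (k=4): L=221 R=32

Answer: 113,24 24,38 38,91 91,221 221,32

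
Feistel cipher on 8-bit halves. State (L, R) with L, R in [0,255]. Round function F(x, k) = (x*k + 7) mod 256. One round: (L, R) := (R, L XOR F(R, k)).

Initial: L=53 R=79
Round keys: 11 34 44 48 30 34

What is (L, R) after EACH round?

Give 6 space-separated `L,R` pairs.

Answer: 79,89 89,150 150,150 150,177 177,83 83,188

Derivation:
Round 1 (k=11): L=79 R=89
Round 2 (k=34): L=89 R=150
Round 3 (k=44): L=150 R=150
Round 4 (k=48): L=150 R=177
Round 5 (k=30): L=177 R=83
Round 6 (k=34): L=83 R=188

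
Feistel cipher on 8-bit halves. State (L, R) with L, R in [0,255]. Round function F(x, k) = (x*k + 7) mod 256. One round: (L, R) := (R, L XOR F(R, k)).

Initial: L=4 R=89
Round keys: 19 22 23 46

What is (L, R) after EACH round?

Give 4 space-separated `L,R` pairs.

Round 1 (k=19): L=89 R=166
Round 2 (k=22): L=166 R=18
Round 3 (k=23): L=18 R=3
Round 4 (k=46): L=3 R=131

Answer: 89,166 166,18 18,3 3,131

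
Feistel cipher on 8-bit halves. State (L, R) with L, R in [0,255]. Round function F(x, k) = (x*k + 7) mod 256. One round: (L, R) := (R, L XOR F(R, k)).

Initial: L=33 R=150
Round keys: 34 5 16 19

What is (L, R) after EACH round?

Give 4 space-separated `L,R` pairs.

Answer: 150,210 210,183 183,165 165,241

Derivation:
Round 1 (k=34): L=150 R=210
Round 2 (k=5): L=210 R=183
Round 3 (k=16): L=183 R=165
Round 4 (k=19): L=165 R=241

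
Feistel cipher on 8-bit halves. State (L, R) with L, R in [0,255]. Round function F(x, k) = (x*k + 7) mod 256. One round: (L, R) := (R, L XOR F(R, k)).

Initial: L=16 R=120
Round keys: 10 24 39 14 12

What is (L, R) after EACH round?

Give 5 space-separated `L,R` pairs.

Round 1 (k=10): L=120 R=167
Round 2 (k=24): L=167 R=215
Round 3 (k=39): L=215 R=111
Round 4 (k=14): L=111 R=206
Round 5 (k=12): L=206 R=192

Answer: 120,167 167,215 215,111 111,206 206,192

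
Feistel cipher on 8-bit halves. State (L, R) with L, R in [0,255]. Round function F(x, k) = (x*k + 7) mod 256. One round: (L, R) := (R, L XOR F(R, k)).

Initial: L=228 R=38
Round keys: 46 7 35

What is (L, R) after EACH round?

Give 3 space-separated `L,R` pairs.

Answer: 38,63 63,230 230,70

Derivation:
Round 1 (k=46): L=38 R=63
Round 2 (k=7): L=63 R=230
Round 3 (k=35): L=230 R=70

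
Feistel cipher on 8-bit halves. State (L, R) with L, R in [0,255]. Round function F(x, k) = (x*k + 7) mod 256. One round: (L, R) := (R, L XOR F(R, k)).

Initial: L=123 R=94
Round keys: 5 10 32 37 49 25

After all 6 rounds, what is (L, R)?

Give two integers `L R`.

Round 1 (k=5): L=94 R=166
Round 2 (k=10): L=166 R=221
Round 3 (k=32): L=221 R=1
Round 4 (k=37): L=1 R=241
Round 5 (k=49): L=241 R=41
Round 6 (k=25): L=41 R=249

Answer: 41 249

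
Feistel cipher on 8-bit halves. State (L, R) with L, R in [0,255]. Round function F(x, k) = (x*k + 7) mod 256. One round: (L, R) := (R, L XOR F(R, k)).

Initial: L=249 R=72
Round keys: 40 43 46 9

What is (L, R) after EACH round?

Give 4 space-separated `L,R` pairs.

Answer: 72,190 190,185 185,251 251,99

Derivation:
Round 1 (k=40): L=72 R=190
Round 2 (k=43): L=190 R=185
Round 3 (k=46): L=185 R=251
Round 4 (k=9): L=251 R=99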